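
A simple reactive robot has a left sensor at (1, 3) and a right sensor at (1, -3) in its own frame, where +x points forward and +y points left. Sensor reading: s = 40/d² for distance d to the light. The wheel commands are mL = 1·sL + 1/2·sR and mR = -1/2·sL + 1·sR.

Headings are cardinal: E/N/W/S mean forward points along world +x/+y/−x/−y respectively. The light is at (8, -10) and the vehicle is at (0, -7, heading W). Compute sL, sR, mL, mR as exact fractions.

left sensor world pos  = (-1, -10); dL² = 81
right sensor world pos = (-1, -4); dR² = 117
sL = 40/81 = 40/81
sR = 40/117 = 40/117
mL = 1·sL + 1/2·sR = 700/1053
mR = -1/2·sL + 1·sR = 100/1053

40/81 40/117 700/1053 100/1053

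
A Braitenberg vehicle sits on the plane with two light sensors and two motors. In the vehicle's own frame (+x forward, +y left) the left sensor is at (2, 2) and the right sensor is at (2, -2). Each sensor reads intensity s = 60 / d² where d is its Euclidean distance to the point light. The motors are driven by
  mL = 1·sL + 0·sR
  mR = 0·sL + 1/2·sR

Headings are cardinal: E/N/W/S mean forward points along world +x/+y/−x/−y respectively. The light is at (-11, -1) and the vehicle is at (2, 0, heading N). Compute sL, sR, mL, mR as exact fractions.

left sensor world pos  = (0, 2); dL² = 130
right sensor world pos = (4, 2); dR² = 234
sL = 60/130 = 6/13
sR = 60/234 = 10/39
mL = 1·sL + 0·sR = 6/13
mR = 0·sL + 1/2·sR = 5/39

6/13 10/39 6/13 5/39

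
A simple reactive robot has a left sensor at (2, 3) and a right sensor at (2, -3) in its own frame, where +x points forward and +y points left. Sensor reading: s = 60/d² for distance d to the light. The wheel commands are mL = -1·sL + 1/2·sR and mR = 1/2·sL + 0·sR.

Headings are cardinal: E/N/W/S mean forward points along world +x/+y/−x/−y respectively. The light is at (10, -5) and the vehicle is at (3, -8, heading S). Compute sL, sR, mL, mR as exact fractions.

left sensor world pos  = (6, -10); dL² = 41
right sensor world pos = (0, -10); dR² = 125
sL = 60/41 = 60/41
sR = 60/125 = 12/25
mL = -1·sL + 1/2·sR = -1254/1025
mR = 1/2·sL + 0·sR = 30/41

60/41 12/25 -1254/1025 30/41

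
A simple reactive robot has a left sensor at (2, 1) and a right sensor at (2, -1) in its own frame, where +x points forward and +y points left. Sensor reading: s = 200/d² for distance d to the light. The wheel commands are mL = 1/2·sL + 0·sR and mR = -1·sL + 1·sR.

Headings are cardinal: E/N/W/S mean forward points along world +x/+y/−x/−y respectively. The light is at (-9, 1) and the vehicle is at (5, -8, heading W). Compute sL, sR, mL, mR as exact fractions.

left sensor world pos  = (3, -9); dL² = 244
right sensor world pos = (3, -7); dR² = 208
sL = 200/244 = 50/61
sR = 200/208 = 25/26
mL = 1/2·sL + 0·sR = 25/61
mR = -1·sL + 1·sR = 225/1586

50/61 25/26 25/61 225/1586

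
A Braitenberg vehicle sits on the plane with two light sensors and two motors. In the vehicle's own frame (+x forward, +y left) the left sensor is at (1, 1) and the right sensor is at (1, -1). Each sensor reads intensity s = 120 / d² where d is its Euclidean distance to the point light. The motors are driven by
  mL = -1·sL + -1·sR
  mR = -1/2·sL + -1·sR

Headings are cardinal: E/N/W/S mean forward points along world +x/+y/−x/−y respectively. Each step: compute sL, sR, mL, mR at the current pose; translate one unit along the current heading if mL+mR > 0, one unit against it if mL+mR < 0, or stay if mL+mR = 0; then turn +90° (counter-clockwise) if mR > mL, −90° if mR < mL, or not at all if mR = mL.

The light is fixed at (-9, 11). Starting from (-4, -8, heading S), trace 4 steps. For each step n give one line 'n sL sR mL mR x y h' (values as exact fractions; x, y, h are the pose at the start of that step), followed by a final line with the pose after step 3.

0 30/109 15/52 -3195/5668 -2415/5668 -4 -8 S
1 24/65 120/397 -17328/25805 -12564/25805 -4 -7 E
2 60/149 60/157 -18360/23393 -13650/23393 -5 -7 N
3 120/409 40/111 -29680/45399 -23020/45399 -5 -8 W
final -4 -8 S

n=0: pose=(-4,-8,S); sL=30/109, sR=15/52; mL=-3195/5668, mR=-2415/5668; mL+mR=-2805/2834 → advance -1; mR−mL=15/109 → turn +1·90°
n=1: pose=(-4,-7,E); sL=24/65, sR=120/397; mL=-17328/25805, mR=-12564/25805; mL+mR=-29892/25805 → advance -1; mR−mL=12/65 → turn +1·90°
n=2: pose=(-5,-7,N); sL=60/149, sR=60/157; mL=-18360/23393, mR=-13650/23393; mL+mR=-32010/23393 → advance -1; mR−mL=30/149 → turn +1·90°
n=3: pose=(-5,-8,W); sL=120/409, sR=40/111; mL=-29680/45399, mR=-23020/45399; mL+mR=-52700/45399 → advance -1; mR−mL=60/409 → turn +1·90°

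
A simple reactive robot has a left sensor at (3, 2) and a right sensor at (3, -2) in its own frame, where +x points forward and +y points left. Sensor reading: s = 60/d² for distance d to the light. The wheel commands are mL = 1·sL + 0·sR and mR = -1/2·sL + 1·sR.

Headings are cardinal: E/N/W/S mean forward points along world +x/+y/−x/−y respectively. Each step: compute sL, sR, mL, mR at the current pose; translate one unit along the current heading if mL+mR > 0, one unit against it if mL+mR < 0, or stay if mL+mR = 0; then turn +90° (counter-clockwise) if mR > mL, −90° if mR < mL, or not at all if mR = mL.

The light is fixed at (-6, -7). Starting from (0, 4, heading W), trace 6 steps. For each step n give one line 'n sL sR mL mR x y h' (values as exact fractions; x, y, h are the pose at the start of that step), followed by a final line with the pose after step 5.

n=0: pose=(0,4,W); sL=2/3, sR=30/89; mL=2/3, mR=1/267; mL+mR=179/267 → advance +1; mR−mL=-59/89 → turn -1·90°
n=1: pose=(-1,4,N); sL=12/41, sR=12/49; mL=12/41, mR=198/2009; mL+mR=786/2009 → advance +1; mR−mL=-390/2009 → turn -1·90°
n=2: pose=(-1,5,E); sL=3/13, sR=15/41; mL=3/13, mR=267/1066; mL+mR=513/1066 → advance +1; mR−mL=21/1066 → turn +1·90°
n=3: pose=(0,5,N); sL=60/241, sR=60/289; mL=60/241, mR=5790/69649; mL+mR=23130/69649 → advance +1; mR−mL=-11550/69649 → turn -1·90°
n=4: pose=(0,6,E); sL=10/51, sR=30/101; mL=10/51, mR=1025/5151; mL+mR=2035/5151 → advance +1; mR−mL=5/1717 → turn +1·90°
n=5: pose=(1,6,N); sL=60/281, sR=60/337; mL=60/281, mR=6750/94697; mL+mR=26970/94697 → advance +1; mR−mL=-13470/94697 → turn -1·90°

0 2/3 30/89 2/3 1/267 0 4 W
1 12/41 12/49 12/41 198/2009 -1 4 N
2 3/13 15/41 3/13 267/1066 -1 5 E
3 60/241 60/289 60/241 5790/69649 0 5 N
4 10/51 30/101 10/51 1025/5151 0 6 E
5 60/281 60/337 60/281 6750/94697 1 6 N
final 1 7 E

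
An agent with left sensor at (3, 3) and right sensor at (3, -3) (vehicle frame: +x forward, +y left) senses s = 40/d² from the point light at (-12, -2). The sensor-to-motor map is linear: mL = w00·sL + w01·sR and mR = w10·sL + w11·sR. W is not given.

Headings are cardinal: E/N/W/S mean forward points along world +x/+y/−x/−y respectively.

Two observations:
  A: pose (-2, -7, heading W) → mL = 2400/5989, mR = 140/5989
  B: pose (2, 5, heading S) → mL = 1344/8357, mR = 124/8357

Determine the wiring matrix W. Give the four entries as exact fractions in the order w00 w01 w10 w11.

-1 1 -1 1/2

obs A: pose=(-2,-7,W) → sL=40/113, sR=40/53, mL=2400/5989, mR=140/5989
obs B: pose=(2,5,S) → sL=8/61, sR=40/137, mL=1344/8357, mR=124/8357
sensor matrix S = [[40/113, 40/53], [8/61, 40/137]]; det S = 218880/50050073
solve [mL_A; mL_B] = S·[w00; w01] and [mR_A; mR_B] = S·[w10; w11]:
  w00 = -1, w01 = 1, w10 = -1, w11 = 1/2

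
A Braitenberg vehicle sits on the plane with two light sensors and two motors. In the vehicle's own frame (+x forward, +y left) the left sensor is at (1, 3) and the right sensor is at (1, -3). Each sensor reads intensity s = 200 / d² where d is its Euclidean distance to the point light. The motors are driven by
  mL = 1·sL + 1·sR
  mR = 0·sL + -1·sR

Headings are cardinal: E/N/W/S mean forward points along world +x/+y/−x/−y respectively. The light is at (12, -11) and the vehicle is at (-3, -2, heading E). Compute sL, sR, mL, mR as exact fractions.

left sensor world pos  = (-2, 1); dL² = 340
right sensor world pos = (-2, -5); dR² = 232
sL = 200/340 = 10/17
sR = 200/232 = 25/29
mL = 1·sL + 1·sR = 715/493
mR = 0·sL + -1·sR = -25/29

10/17 25/29 715/493 -25/29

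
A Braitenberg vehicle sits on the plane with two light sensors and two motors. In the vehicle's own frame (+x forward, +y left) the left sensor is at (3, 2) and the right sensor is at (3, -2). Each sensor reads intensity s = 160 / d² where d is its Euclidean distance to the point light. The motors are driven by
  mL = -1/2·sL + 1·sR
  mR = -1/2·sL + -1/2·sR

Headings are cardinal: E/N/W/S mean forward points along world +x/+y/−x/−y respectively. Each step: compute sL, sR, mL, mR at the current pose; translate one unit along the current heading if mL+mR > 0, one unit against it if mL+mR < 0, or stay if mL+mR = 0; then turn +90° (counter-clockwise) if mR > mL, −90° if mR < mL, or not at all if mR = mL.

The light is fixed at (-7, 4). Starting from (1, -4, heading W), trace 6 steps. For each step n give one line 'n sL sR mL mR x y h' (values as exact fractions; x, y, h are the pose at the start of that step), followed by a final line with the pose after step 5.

0 32/25 160/61 3024/1525 -2976/1525 1 -4 W
1 16/5 80/53 -24/265 -624/265 0 -4 N
2 160/149 160/221 6160/32929 -29600/32929 0 -5 E
3 10/13 1 8/13 -23/26 -1 -5 S
4 160/109 32/9 2768/981 -2464/981 -1 -4 W
5 80/17 80/37 -120/629 -2160/629 -2 -4 N
final -2 -5 E

n=0: pose=(1,-4,W); sL=32/25, sR=160/61; mL=3024/1525, mR=-2976/1525; mL+mR=48/1525 → advance +1; mR−mL=-240/61 → turn -1·90°
n=1: pose=(0,-4,N); sL=16/5, sR=80/53; mL=-24/265, mR=-624/265; mL+mR=-648/265 → advance -1; mR−mL=-120/53 → turn -1·90°
n=2: pose=(0,-5,E); sL=160/149, sR=160/221; mL=6160/32929, mR=-29600/32929; mL+mR=-23440/32929 → advance -1; mR−mL=-240/221 → turn -1·90°
n=3: pose=(-1,-5,S); sL=10/13, sR=1; mL=8/13, mR=-23/26; mL+mR=-7/26 → advance -1; mR−mL=-3/2 → turn -1·90°
n=4: pose=(-1,-4,W); sL=160/109, sR=32/9; mL=2768/981, mR=-2464/981; mL+mR=304/981 → advance +1; mR−mL=-16/3 → turn -1·90°
n=5: pose=(-2,-4,N); sL=80/17, sR=80/37; mL=-120/629, mR=-2160/629; mL+mR=-2280/629 → advance -1; mR−mL=-120/37 → turn -1·90°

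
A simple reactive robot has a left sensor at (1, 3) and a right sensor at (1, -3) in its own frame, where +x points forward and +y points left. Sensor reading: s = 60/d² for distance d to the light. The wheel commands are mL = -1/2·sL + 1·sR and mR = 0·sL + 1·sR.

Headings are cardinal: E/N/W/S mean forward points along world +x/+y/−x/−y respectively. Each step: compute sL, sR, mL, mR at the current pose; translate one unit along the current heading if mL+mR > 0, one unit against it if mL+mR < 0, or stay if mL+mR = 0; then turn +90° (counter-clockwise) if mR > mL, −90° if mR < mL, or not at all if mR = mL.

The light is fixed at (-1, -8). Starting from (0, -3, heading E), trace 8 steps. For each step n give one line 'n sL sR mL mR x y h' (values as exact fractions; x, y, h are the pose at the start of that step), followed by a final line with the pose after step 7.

0 15/17 15/2 120/17 15/2 0 -3 E
1 60/37 60/61 390/2257 60/61 1 -3 N
2 6 30/41 -93/41 30/41 1 -2 W
3 60/61 12/5 582/305 12/5 2 -2 S
4 3/4 3 21/8 3 2 -3 E
5 60/37 12/17 -66/629 12/17 3 -3 N
6 10/3 2/3 -1 2/3 3 -2 W
7 60/89 60/29 4470/2581 60/29 4 -2 S
final 4 -3 E

n=0: pose=(0,-3,E); sL=15/17, sR=15/2; mL=120/17, mR=15/2; mL+mR=495/34 → advance +1; mR−mL=15/34 → turn +1·90°
n=1: pose=(1,-3,N); sL=60/37, sR=60/61; mL=390/2257, mR=60/61; mL+mR=2610/2257 → advance +1; mR−mL=30/37 → turn +1·90°
n=2: pose=(1,-2,W); sL=6, sR=30/41; mL=-93/41, mR=30/41; mL+mR=-63/41 → advance -1; mR−mL=3 → turn +1·90°
n=3: pose=(2,-2,S); sL=60/61, sR=12/5; mL=582/305, mR=12/5; mL+mR=1314/305 → advance +1; mR−mL=30/61 → turn +1·90°
n=4: pose=(2,-3,E); sL=3/4, sR=3; mL=21/8, mR=3; mL+mR=45/8 → advance +1; mR−mL=3/8 → turn +1·90°
n=5: pose=(3,-3,N); sL=60/37, sR=12/17; mL=-66/629, mR=12/17; mL+mR=378/629 → advance +1; mR−mL=30/37 → turn +1·90°
n=6: pose=(3,-2,W); sL=10/3, sR=2/3; mL=-1, mR=2/3; mL+mR=-1/3 → advance -1; mR−mL=5/3 → turn +1·90°
n=7: pose=(4,-2,S); sL=60/89, sR=60/29; mL=4470/2581, mR=60/29; mL+mR=9810/2581 → advance +1; mR−mL=30/89 → turn +1·90°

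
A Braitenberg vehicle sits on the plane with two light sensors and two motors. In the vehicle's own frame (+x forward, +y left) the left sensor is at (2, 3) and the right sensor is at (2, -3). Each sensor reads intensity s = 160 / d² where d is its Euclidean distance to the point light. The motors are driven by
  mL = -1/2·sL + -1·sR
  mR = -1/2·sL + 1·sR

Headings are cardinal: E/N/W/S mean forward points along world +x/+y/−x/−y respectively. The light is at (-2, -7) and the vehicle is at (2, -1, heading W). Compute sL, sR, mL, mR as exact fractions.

160/13 32/17 -1776/221 -944/221

left sensor world pos  = (0, -4); dL² = 13
right sensor world pos = (0, 2); dR² = 85
sL = 160/13 = 160/13
sR = 160/85 = 32/17
mL = -1/2·sL + -1·sR = -1776/221
mR = -1/2·sL + 1·sR = -944/221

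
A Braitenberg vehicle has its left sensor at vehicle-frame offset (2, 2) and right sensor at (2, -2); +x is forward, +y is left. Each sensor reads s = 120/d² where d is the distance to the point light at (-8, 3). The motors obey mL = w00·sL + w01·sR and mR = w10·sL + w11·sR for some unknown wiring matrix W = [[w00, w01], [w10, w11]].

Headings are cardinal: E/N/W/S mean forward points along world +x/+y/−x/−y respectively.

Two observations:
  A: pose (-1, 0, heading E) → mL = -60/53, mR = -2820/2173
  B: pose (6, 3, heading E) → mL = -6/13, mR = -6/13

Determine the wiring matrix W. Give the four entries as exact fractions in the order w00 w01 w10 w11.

obs A: pose=(-1,0,E) → sL=60/41, sR=60/53, mL=-60/53, mR=-2820/2173
obs B: pose=(6,3,E) → sL=6/13, sR=6/13, mL=-6/13, mR=-6/13
sensor matrix S = [[60/41, 60/53], [6/13, 6/13]]; det S = 4320/28249
solve [mL_A; mL_B] = S·[w00; w01] and [mR_A; mR_B] = S·[w10; w11]:
  w00 = 0, w01 = -1, w10 = -1/2, w11 = -1/2

0 -1 -1/2 -1/2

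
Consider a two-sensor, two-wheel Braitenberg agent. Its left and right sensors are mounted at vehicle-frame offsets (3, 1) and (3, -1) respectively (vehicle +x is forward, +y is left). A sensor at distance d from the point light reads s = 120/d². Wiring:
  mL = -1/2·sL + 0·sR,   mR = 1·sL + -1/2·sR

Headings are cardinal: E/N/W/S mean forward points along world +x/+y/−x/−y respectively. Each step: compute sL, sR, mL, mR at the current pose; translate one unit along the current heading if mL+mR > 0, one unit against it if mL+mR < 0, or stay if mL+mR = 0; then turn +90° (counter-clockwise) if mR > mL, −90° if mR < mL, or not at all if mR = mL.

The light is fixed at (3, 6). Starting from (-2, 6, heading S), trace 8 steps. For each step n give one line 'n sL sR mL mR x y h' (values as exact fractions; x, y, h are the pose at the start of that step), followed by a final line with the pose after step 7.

n=0: pose=(-2,6,S); sL=24/5, sR=8/3; mL=-12/5, mR=52/15; mL+mR=16/15 → advance +1; mR−mL=88/15 → turn +1·90°
n=1: pose=(-2,5,E); sL=30, sR=15; mL=-15, mR=45/2; mL+mR=15/2 → advance +1; mR−mL=75/2 → turn +1·90°
n=2: pose=(-1,5,N); sL=120/29, sR=120/13; mL=-60/29, mR=-180/377; mL+mR=-960/377 → advance -1; mR−mL=600/377 → turn +1·90°
n=3: pose=(-1,4,W); sL=60/29, sR=12/5; mL=-30/29, mR=126/145; mL+mR=-24/145 → advance -1; mR−mL=276/145 → turn +1·90°
n=4: pose=(0,4,S); sL=120/29, sR=120/41; mL=-60/29, mR=3180/1189; mL+mR=720/1189 → advance +1; mR−mL=5640/1189 → turn +1·90°
n=5: pose=(0,3,E); sL=30, sR=15/2; mL=-15, mR=105/4; mL+mR=45/4 → advance +1; mR−mL=165/4 → turn +1·90°
n=6: pose=(1,3,N); sL=40/3, sR=120; mL=-20/3, mR=-140/3; mL+mR=-160/3 → advance -1; mR−mL=-40 → turn -1·90°
n=7: pose=(1,2,E); sL=12, sR=60/13; mL=-6, mR=126/13; mL+mR=48/13 → advance +1; mR−mL=204/13 → turn +1·90°

0 24/5 8/3 -12/5 52/15 -2 6 S
1 30 15 -15 45/2 -2 5 E
2 120/29 120/13 -60/29 -180/377 -1 5 N
3 60/29 12/5 -30/29 126/145 -1 4 W
4 120/29 120/41 -60/29 3180/1189 0 4 S
5 30 15/2 -15 105/4 0 3 E
6 40/3 120 -20/3 -140/3 1 3 N
7 12 60/13 -6 126/13 1 2 E
final 2 2 N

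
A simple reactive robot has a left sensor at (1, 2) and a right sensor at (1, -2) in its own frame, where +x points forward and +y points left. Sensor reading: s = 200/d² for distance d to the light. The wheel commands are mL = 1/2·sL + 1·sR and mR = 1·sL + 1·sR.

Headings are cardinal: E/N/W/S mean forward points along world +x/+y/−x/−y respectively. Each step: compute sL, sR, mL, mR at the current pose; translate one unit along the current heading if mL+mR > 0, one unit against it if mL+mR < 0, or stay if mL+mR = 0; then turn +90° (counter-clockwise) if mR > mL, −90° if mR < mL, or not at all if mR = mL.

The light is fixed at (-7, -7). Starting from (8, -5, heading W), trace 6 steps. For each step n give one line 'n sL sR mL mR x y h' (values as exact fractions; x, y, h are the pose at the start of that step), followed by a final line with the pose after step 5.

0 50/49 50/53 3775/2597 5100/2597 8 -5 W
1 200/257 40/29 13180/7453 16080/7453 7 -5 S
2 100/117 100/113 17350/13221 23000/13221 7 -6 E
3 200/173 200/293 63900/50689 93200/50689 8 -6 N
4 50/49 50/53 3775/2597 5100/2597 8 -5 W
5 200/257 40/29 13180/7453 16080/7453 7 -5 S
final 7 -6 E

n=0: pose=(8,-5,W); sL=50/49, sR=50/53; mL=3775/2597, mR=5100/2597; mL+mR=8875/2597 → advance +1; mR−mL=25/49 → turn +1·90°
n=1: pose=(7,-5,S); sL=200/257, sR=40/29; mL=13180/7453, mR=16080/7453; mL+mR=29260/7453 → advance +1; mR−mL=100/257 → turn +1·90°
n=2: pose=(7,-6,E); sL=100/117, sR=100/113; mL=17350/13221, mR=23000/13221; mL+mR=13450/4407 → advance +1; mR−mL=50/117 → turn +1·90°
n=3: pose=(8,-6,N); sL=200/173, sR=200/293; mL=63900/50689, mR=93200/50689; mL+mR=157100/50689 → advance +1; mR−mL=100/173 → turn +1·90°
n=4: pose=(8,-5,W); sL=50/49, sR=50/53; mL=3775/2597, mR=5100/2597; mL+mR=8875/2597 → advance +1; mR−mL=25/49 → turn +1·90°
n=5: pose=(7,-5,S); sL=200/257, sR=40/29; mL=13180/7453, mR=16080/7453; mL+mR=29260/7453 → advance +1; mR−mL=100/257 → turn +1·90°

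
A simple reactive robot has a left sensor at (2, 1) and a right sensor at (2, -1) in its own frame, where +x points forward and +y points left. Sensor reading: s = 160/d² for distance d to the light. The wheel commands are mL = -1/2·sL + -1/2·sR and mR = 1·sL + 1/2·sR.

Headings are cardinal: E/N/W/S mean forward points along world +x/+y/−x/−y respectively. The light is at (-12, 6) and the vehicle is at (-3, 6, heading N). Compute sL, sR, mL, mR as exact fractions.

40/17 20/13 -430/221 690/221

left sensor world pos  = (-4, 8); dL² = 68
right sensor world pos = (-2, 8); dR² = 104
sL = 160/68 = 40/17
sR = 160/104 = 20/13
mL = -1/2·sL + -1/2·sR = -430/221
mR = 1·sL + 1/2·sR = 690/221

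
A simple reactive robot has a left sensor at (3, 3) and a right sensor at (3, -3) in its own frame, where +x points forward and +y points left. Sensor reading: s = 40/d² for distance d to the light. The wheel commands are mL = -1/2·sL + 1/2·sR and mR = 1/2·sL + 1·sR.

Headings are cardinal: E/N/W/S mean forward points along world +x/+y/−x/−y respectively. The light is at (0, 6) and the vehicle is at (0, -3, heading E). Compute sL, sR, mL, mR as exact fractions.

left sensor world pos  = (3, 0); dL² = 45
right sensor world pos = (3, -6); dR² = 153
sL = 40/45 = 8/9
sR = 40/153 = 40/153
mL = -1/2·sL + 1/2·sR = -16/51
mR = 1/2·sL + 1·sR = 12/17

8/9 40/153 -16/51 12/17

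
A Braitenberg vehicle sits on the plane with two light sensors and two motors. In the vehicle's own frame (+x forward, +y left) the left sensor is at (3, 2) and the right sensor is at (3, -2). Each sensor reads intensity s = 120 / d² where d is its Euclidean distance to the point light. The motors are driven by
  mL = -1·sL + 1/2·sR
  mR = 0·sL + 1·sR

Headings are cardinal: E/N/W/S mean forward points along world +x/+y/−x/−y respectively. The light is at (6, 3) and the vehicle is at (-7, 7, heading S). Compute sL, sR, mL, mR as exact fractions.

60/61 60/113 -4950/6893 60/113

left sensor world pos  = (-5, 4); dL² = 122
right sensor world pos = (-9, 4); dR² = 226
sL = 120/122 = 60/61
sR = 120/226 = 60/113
mL = -1·sL + 1/2·sR = -4950/6893
mR = 0·sL + 1·sR = 60/113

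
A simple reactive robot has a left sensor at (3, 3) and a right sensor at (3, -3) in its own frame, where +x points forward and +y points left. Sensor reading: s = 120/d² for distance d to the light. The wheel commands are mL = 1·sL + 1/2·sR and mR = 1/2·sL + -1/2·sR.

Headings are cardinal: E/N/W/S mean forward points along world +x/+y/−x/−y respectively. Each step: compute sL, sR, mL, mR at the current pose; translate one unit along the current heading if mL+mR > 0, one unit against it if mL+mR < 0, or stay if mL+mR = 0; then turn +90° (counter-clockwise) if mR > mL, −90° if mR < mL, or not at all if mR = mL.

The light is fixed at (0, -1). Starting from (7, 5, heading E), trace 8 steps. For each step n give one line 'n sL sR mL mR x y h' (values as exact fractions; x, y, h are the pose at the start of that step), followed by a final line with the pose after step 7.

0 120/181 120/109 23940/19729 -4320/19729 7 5 E
1 12/13 60/17 594/221 -288/221 8 5 S
2 120/29 120/89 12420/2581 3600/2581 8 4 W
3 3/2 30/41 153/82 63/164 7 4 N
4 120/181 120/109 23940/19729 -4320/19729 7 5 E
5 12/13 60/17 594/221 -288/221 8 5 S
6 120/29 120/89 12420/2581 3600/2581 8 4 W
7 3/2 30/41 153/82 63/164 7 4 N
final 7 5 E

n=0: pose=(7,5,E); sL=120/181, sR=120/109; mL=23940/19729, mR=-4320/19729; mL+mR=180/181 → advance +1; mR−mL=-28260/19729 → turn -1·90°
n=1: pose=(8,5,S); sL=12/13, sR=60/17; mL=594/221, mR=-288/221; mL+mR=18/13 → advance +1; mR−mL=-882/221 → turn -1·90°
n=2: pose=(8,4,W); sL=120/29, sR=120/89; mL=12420/2581, mR=3600/2581; mL+mR=180/29 → advance +1; mR−mL=-8820/2581 → turn -1·90°
n=3: pose=(7,4,N); sL=3/2, sR=30/41; mL=153/82, mR=63/164; mL+mR=9/4 → advance +1; mR−mL=-243/164 → turn -1·90°
n=4: pose=(7,5,E); sL=120/181, sR=120/109; mL=23940/19729, mR=-4320/19729; mL+mR=180/181 → advance +1; mR−mL=-28260/19729 → turn -1·90°
n=5: pose=(8,5,S); sL=12/13, sR=60/17; mL=594/221, mR=-288/221; mL+mR=18/13 → advance +1; mR−mL=-882/221 → turn -1·90°
n=6: pose=(8,4,W); sL=120/29, sR=120/89; mL=12420/2581, mR=3600/2581; mL+mR=180/29 → advance +1; mR−mL=-8820/2581 → turn -1·90°
n=7: pose=(7,4,N); sL=3/2, sR=30/41; mL=153/82, mR=63/164; mL+mR=9/4 → advance +1; mR−mL=-243/164 → turn -1·90°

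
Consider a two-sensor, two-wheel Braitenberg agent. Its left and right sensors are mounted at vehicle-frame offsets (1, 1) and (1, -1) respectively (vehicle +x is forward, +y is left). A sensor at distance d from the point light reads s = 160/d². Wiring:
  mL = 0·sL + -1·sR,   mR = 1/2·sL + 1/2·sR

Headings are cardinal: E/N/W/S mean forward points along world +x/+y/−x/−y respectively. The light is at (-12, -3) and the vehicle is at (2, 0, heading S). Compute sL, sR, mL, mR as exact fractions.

160/229 160/173 -160/173 32160/39617

left sensor world pos  = (3, -1); dL² = 229
right sensor world pos = (1, -1); dR² = 173
sL = 160/229 = 160/229
sR = 160/173 = 160/173
mL = 0·sL + -1·sR = -160/173
mR = 1/2·sL + 1/2·sR = 32160/39617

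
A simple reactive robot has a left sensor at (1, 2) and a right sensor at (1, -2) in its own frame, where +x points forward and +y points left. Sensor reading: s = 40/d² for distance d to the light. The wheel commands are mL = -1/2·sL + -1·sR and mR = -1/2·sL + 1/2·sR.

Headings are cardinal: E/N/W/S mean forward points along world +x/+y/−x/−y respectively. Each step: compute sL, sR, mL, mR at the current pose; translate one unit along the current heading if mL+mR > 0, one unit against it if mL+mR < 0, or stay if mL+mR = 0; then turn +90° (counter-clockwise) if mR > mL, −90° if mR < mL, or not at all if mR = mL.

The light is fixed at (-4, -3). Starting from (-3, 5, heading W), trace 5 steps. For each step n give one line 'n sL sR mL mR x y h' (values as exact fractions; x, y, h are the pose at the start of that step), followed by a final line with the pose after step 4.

0 10/9 2/5 -43/45 -16/45 -3 5 W
1 8/13 40/49 -716/637 64/637 -2 5 S
2 4/13 20/29 -318/377 72/377 -2 6 E
3 40/101 40/109 -6220/11009 -160/11009 -3 6 N
4 10/9 2/5 -43/45 -16/45 -3 5 W
final -2 5 S

n=0: pose=(-3,5,W); sL=10/9, sR=2/5; mL=-43/45, mR=-16/45; mL+mR=-59/45 → advance -1; mR−mL=3/5 → turn +1·90°
n=1: pose=(-2,5,S); sL=8/13, sR=40/49; mL=-716/637, mR=64/637; mL+mR=-652/637 → advance -1; mR−mL=60/49 → turn +1·90°
n=2: pose=(-2,6,E); sL=4/13, sR=20/29; mL=-318/377, mR=72/377; mL+mR=-246/377 → advance -1; mR−mL=30/29 → turn +1·90°
n=3: pose=(-3,6,N); sL=40/101, sR=40/109; mL=-6220/11009, mR=-160/11009; mL+mR=-6380/11009 → advance -1; mR−mL=60/109 → turn +1·90°
n=4: pose=(-3,5,W); sL=10/9, sR=2/5; mL=-43/45, mR=-16/45; mL+mR=-59/45 → advance -1; mR−mL=3/5 → turn +1·90°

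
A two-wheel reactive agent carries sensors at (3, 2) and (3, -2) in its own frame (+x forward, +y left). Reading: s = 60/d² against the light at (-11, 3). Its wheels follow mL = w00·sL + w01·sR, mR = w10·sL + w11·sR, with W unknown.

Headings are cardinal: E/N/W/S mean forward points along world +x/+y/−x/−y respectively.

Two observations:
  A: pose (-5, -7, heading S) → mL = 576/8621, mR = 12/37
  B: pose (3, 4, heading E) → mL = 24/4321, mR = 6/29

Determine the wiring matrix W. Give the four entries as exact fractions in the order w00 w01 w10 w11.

obs A: pose=(-5,-7,S) → sL=60/233, sR=12/37, mL=576/8621, mR=12/37
obs B: pose=(3,4,E) → sL=30/149, sR=6/29, mL=24/4321, mR=6/29
sensor matrix S = [[60/233, 12/37], [30/149, 6/29]]; det S = -447840/37251341
solve [mL_A; mL_B] = S·[w00; w01] and [mR_A; mR_B] = S·[w10; w11]:
  w00 = -1, w01 = 1, w10 = 0, w11 = 1

-1 1 0 1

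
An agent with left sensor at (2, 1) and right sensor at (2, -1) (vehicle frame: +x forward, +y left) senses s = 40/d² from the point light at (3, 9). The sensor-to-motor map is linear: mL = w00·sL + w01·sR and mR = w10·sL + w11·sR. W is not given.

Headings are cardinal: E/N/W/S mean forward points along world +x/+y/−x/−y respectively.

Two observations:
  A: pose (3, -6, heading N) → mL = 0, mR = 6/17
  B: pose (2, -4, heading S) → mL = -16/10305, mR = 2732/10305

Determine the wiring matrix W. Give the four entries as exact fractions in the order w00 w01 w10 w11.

obs A: pose=(3,-6,N) → sL=4/17, sR=4/17, mL=0, mR=6/17
obs B: pose=(2,-4,S) → sL=8/45, sR=40/229, mL=-16/10305, mR=2732/10305
sensor matrix S = [[4/17, 4/17], [8/45, 40/229]]; det S = -128/175185
solve [mL_A; mL_B] = S·[w00; w01] and [mR_A; mR_B] = S·[w10; w11]:
  w00 = -1/2, w01 = 1/2, w10 = 1, w11 = 1/2

-1/2 1/2 1 1/2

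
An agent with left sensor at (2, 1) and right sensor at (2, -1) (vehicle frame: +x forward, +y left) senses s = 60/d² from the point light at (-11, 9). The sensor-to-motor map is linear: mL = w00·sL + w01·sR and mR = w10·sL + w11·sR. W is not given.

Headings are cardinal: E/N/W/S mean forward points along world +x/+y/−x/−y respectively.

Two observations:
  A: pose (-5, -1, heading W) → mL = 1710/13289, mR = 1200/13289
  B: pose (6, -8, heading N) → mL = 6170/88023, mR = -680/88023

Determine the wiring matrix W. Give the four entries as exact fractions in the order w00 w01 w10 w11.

obs A: pose=(-5,-1,W) → sL=60/137, sR=60/97, mL=1710/13289, mR=1200/13289
obs B: pose=(6,-8,N) → sL=60/481, sR=20/183, mL=6170/88023, mR=-680/88023
sensor matrix S = [[60/137, 60/97], [60/481, 20/183]]; det S = -11422400/389912549
solve [mL_A; mL_B] = S·[w00; w01] and [mR_A; mR_B] = S·[w10; w11]:
  w00 = 1, w01 = -1/2, w10 = -1/2, w11 = 1/2

1 -1/2 -1/2 1/2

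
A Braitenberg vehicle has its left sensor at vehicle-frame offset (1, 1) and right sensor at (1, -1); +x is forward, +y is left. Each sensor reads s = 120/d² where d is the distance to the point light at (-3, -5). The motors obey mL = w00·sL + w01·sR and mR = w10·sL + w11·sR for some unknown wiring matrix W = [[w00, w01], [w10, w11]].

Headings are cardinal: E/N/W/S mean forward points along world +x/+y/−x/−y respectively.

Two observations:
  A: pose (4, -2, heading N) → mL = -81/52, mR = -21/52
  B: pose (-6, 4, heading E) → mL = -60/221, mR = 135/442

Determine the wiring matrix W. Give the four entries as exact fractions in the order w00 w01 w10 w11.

obs A: pose=(4,-2,N) → sL=30/13, sR=3/2, mL=-81/52, mR=-21/52
obs B: pose=(-6,4,E) → sL=15/13, sR=30/17, mL=-60/221, mR=135/442
sensor matrix S = [[30/13, 3/2], [15/13, 30/17]]; det S = 1035/442
solve [mL_A; mL_B] = S·[w00; w01] and [mR_A; mR_B] = S·[w10; w11]:
  w00 = -1, w01 = 1/2, w10 = -1/2, w11 = 1/2

-1 1/2 -1/2 1/2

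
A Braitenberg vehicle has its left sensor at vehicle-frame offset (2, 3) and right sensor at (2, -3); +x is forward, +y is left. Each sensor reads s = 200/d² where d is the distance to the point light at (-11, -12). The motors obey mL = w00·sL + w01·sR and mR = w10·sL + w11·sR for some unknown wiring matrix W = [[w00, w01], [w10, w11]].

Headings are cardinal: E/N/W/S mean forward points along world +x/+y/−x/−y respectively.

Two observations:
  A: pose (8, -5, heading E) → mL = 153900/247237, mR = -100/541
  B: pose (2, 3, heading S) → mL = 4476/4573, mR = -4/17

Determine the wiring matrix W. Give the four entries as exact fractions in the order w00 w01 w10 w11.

1/2 1 -1/2 0

obs A: pose=(8,-5,E) → sL=200/541, sR=200/457, mL=153900/247237, mR=-100/541
obs B: pose=(2,3,S) → sL=8/17, sR=200/269, mL=4476/4573, mR=-4/17
sensor matrix S = [[200/541, 200/457], [8/17, 200/269]]; det S = 77913600/1130614801
solve [mL_A; mL_B] = S·[w00; w01] and [mR_A; mR_B] = S·[w10; w11]:
  w00 = 1/2, w01 = 1, w10 = -1/2, w11 = 0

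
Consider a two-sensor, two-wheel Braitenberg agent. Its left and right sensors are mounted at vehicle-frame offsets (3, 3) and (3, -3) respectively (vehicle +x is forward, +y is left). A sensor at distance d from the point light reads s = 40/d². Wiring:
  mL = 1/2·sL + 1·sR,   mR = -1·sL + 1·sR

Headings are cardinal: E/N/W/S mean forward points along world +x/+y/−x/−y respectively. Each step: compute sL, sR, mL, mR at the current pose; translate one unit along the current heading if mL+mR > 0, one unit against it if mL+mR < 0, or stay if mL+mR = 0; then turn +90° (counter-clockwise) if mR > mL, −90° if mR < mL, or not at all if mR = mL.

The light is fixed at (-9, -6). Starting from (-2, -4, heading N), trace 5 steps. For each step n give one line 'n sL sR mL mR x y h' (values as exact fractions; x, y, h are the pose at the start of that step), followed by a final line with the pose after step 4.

n=0: pose=(-2,-4,N); sL=40/41, sR=8/25; mL=828/1025, mR=-672/1025; mL+mR=156/1025 → advance +1; mR−mL=-60/41 → turn -1·90°
n=1: pose=(-2,-3,E); sL=5/17, sR=2/5; mL=93/170, mR=9/85; mL+mR=111/170 → advance +1; mR−mL=-15/34 → turn -1·90°
n=2: pose=(-1,-3,S); sL=40/121, sR=8/5; mL=1068/605, mR=768/605; mL+mR=1836/605 → advance +1; mR−mL=-60/121 → turn -1·90°
n=3: pose=(-1,-4,W); sL=20/13, sR=4/5; mL=102/65, mR=-48/65; mL+mR=54/65 → advance +1; mR−mL=-30/13 → turn -1·90°
n=4: pose=(-2,-4,N); sL=40/41, sR=8/25; mL=828/1025, mR=-672/1025; mL+mR=156/1025 → advance +1; mR−mL=-60/41 → turn -1·90°

0 40/41 8/25 828/1025 -672/1025 -2 -4 N
1 5/17 2/5 93/170 9/85 -2 -3 E
2 40/121 8/5 1068/605 768/605 -1 -3 S
3 20/13 4/5 102/65 -48/65 -1 -4 W
4 40/41 8/25 828/1025 -672/1025 -2 -4 N
final -2 -3 E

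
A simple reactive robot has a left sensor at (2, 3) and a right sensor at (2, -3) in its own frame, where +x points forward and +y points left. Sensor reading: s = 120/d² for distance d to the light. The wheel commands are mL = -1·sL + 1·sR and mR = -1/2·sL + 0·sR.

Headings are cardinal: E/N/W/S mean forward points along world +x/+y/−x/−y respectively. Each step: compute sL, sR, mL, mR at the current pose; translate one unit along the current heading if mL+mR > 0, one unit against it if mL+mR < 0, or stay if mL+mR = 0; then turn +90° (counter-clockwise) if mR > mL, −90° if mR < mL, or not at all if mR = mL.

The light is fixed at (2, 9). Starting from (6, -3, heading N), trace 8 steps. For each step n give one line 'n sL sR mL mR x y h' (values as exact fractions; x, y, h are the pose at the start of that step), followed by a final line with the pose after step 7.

0 120/101 120/149 -5760/15049 -60/101 6 -3 N
1 15/17 30/73 -585/1241 -15/34 6 -4 E
2 120/121 120/157 -4320/18997 -60/121 5 -4 N
3 60/73 60/157 -5040/11461 -30/73 5 -5 E
4 24/29 120/169 -576/4901 -12/29 4 -5 N
5 3/4 6/17 -27/68 -3/8 4 -6 E
6 120/173 24/37 -288/6401 -60/173 3 -6 N
7 60/89 12/37 -1152/3293 -30/89 3 -7 E
final 2 -7 N

n=0: pose=(6,-3,N); sL=120/101, sR=120/149; mL=-5760/15049, mR=-60/101; mL+mR=-14700/15049 → advance -1; mR−mL=-3180/15049 → turn -1·90°
n=1: pose=(6,-4,E); sL=15/17, sR=30/73; mL=-585/1241, mR=-15/34; mL+mR=-2265/2482 → advance -1; mR−mL=75/2482 → turn +1·90°
n=2: pose=(5,-4,N); sL=120/121, sR=120/157; mL=-4320/18997, mR=-60/121; mL+mR=-13740/18997 → advance -1; mR−mL=-5100/18997 → turn -1·90°
n=3: pose=(5,-5,E); sL=60/73, sR=60/157; mL=-5040/11461, mR=-30/73; mL+mR=-9750/11461 → advance -1; mR−mL=330/11461 → turn +1·90°
n=4: pose=(4,-5,N); sL=24/29, sR=120/169; mL=-576/4901, mR=-12/29; mL+mR=-2604/4901 → advance -1; mR−mL=-1452/4901 → turn -1·90°
n=5: pose=(4,-6,E); sL=3/4, sR=6/17; mL=-27/68, mR=-3/8; mL+mR=-105/136 → advance -1; mR−mL=3/136 → turn +1·90°
n=6: pose=(3,-6,N); sL=120/173, sR=24/37; mL=-288/6401, mR=-60/173; mL+mR=-2508/6401 → advance -1; mR−mL=-1932/6401 → turn -1·90°
n=7: pose=(3,-7,E); sL=60/89, sR=12/37; mL=-1152/3293, mR=-30/89; mL+mR=-2262/3293 → advance -1; mR−mL=42/3293 → turn +1·90°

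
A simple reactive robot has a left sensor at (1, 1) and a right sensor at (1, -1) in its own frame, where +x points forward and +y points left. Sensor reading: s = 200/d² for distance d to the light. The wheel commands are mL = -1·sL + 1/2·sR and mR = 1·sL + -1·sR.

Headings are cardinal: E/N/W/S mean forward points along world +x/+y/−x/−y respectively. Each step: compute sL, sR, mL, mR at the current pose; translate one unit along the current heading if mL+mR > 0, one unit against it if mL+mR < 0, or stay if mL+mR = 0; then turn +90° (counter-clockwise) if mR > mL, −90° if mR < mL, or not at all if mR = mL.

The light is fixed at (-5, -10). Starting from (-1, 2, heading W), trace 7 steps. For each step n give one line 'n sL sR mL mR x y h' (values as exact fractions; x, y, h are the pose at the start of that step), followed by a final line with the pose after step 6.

0 20/13 100/89 -1130/1157 480/1157 -1 2 W
1 200/157 200/137 -11700/21509 -4000/21509 0 2 S
2 25/29 10/9 -80/261 -65/261 0 3 E
3 40/41 200/221 -4740/9061 640/9061 -1 3 N
4 20/13 100/89 -1130/1157 480/1157 -1 2 W
5 200/157 200/137 -11700/21509 -4000/21509 0 2 S
6 25/29 10/9 -80/261 -65/261 0 3 E
final -1 3 N

n=0: pose=(-1,2,W); sL=20/13, sR=100/89; mL=-1130/1157, mR=480/1157; mL+mR=-50/89 → advance -1; mR−mL=1610/1157 → turn +1·90°
n=1: pose=(0,2,S); sL=200/157, sR=200/137; mL=-11700/21509, mR=-4000/21509; mL+mR=-100/137 → advance -1; mR−mL=7700/21509 → turn +1·90°
n=2: pose=(0,3,E); sL=25/29, sR=10/9; mL=-80/261, mR=-65/261; mL+mR=-5/9 → advance -1; mR−mL=5/87 → turn +1·90°
n=3: pose=(-1,3,N); sL=40/41, sR=200/221; mL=-4740/9061, mR=640/9061; mL+mR=-100/221 → advance -1; mR−mL=5380/9061 → turn +1·90°
n=4: pose=(-1,2,W); sL=20/13, sR=100/89; mL=-1130/1157, mR=480/1157; mL+mR=-50/89 → advance -1; mR−mL=1610/1157 → turn +1·90°
n=5: pose=(0,2,S); sL=200/157, sR=200/137; mL=-11700/21509, mR=-4000/21509; mL+mR=-100/137 → advance -1; mR−mL=7700/21509 → turn +1·90°
n=6: pose=(0,3,E); sL=25/29, sR=10/9; mL=-80/261, mR=-65/261; mL+mR=-5/9 → advance -1; mR−mL=5/87 → turn +1·90°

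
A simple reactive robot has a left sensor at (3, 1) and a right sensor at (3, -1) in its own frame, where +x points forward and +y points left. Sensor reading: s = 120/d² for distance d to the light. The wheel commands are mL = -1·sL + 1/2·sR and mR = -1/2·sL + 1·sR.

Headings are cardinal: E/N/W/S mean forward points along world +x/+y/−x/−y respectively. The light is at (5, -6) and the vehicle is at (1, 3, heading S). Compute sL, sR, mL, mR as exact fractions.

left sensor world pos  = (2, 0); dL² = 45
right sensor world pos = (0, 0); dR² = 61
sL = 120/45 = 8/3
sR = 120/61 = 120/61
mL = -1·sL + 1/2·sR = -308/183
mR = -1/2·sL + 1·sR = 116/183

8/3 120/61 -308/183 116/183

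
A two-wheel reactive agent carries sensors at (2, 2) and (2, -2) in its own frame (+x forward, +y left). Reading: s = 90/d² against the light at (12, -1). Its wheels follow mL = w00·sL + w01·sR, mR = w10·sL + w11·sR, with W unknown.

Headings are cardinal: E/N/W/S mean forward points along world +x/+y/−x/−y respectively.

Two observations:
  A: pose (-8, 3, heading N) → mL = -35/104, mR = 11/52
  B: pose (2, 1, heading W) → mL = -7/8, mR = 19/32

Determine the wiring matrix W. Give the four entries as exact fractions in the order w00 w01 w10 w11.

obs A: pose=(-8,3,N) → sL=9/52, sR=1/4, mL=-35/104, mR=11/52
obs B: pose=(2,1,W) → sL=5/8, sR=9/16, mL=-7/8, mR=19/32
sensor matrix S = [[9/52, 1/4], [5/8, 9/16]]; det S = -49/832
solve [mL_A; mL_B] = S·[w00; w01] and [mR_A; mR_B] = S·[w10; w11]:
  w00 = -1/2, w01 = -1, w10 = 1/2, w11 = 1/2

-1/2 -1 1/2 1/2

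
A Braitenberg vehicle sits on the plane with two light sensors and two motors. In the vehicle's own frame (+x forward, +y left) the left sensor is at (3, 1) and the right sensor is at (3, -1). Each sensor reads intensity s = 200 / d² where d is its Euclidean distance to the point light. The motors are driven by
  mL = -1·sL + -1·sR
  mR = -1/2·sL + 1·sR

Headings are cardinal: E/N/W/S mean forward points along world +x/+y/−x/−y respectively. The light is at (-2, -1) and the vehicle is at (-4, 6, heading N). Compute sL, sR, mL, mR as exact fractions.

200/109 200/101 -42000/11009 11700/11009

left sensor world pos  = (-5, 9); dL² = 109
right sensor world pos = (-3, 9); dR² = 101
sL = 200/109 = 200/109
sR = 200/101 = 200/101
mL = -1·sL + -1·sR = -42000/11009
mR = -1/2·sL + 1·sR = 11700/11009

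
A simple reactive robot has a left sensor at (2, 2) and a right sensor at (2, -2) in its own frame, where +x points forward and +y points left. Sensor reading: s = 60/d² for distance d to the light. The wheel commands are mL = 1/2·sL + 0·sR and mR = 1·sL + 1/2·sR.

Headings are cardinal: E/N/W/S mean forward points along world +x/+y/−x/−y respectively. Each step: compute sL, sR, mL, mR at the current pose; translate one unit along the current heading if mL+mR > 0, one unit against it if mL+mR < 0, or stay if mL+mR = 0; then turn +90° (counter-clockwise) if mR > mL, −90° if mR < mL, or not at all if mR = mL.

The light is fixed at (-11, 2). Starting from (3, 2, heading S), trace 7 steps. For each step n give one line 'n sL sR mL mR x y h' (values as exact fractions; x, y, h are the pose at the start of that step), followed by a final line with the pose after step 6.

n=0: pose=(3,2,S); sL=3/13, sR=15/37; mL=3/26, mR=417/962; mL+mR=264/481 → advance +1; mR−mL=153/481 → turn +1·90°
n=1: pose=(3,1,E); sL=60/257, sR=12/53; mL=30/257, mR=4722/13621; mL+mR=6312/13621 → advance +1; mR−mL=3132/13621 → turn +1·90°
n=2: pose=(4,1,N); sL=6/17, sR=6/29; mL=3/17, mR=225/493; mL+mR=312/493 → advance +1; mR−mL=138/493 → turn +1·90°
n=3: pose=(4,2,W); sL=60/173, sR=60/173; mL=30/173, mR=90/173; mL+mR=120/173 → advance +1; mR−mL=60/173 → turn +1·90°
n=4: pose=(3,2,S); sL=3/13, sR=15/37; mL=3/26, mR=417/962; mL+mR=264/481 → advance +1; mR−mL=153/481 → turn +1·90°
n=5: pose=(3,1,E); sL=60/257, sR=12/53; mL=30/257, mR=4722/13621; mL+mR=6312/13621 → advance +1; mR−mL=3132/13621 → turn +1·90°
n=6: pose=(4,1,N); sL=6/17, sR=6/29; mL=3/17, mR=225/493; mL+mR=312/493 → advance +1; mR−mL=138/493 → turn +1·90°

0 3/13 15/37 3/26 417/962 3 2 S
1 60/257 12/53 30/257 4722/13621 3 1 E
2 6/17 6/29 3/17 225/493 4 1 N
3 60/173 60/173 30/173 90/173 4 2 W
4 3/13 15/37 3/26 417/962 3 2 S
5 60/257 12/53 30/257 4722/13621 3 1 E
6 6/17 6/29 3/17 225/493 4 1 N
final 4 2 W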